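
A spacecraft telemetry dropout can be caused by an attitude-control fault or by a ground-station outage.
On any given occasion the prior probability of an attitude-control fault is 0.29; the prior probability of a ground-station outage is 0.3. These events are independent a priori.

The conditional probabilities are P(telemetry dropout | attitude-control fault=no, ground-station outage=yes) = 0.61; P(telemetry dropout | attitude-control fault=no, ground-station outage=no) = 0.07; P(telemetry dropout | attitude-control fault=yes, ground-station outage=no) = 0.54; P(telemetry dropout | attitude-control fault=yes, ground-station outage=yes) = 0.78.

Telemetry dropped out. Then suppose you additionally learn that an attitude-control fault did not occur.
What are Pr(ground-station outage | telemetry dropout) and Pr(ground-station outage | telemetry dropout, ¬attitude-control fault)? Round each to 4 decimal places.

Pr(ground-station outage | telemetry dropout) ≈ 0.5780; Pr(ground-station outage | telemetry dropout, ¬attitude-control fault) ≈ 0.7888

Weight on ground-station outage=true, given the evidence: 0.129930 + 0.067860 = 0.197790
Denominator P(telemetry dropout): 0.07×0.71×0.7 + 0.61×0.71×0.3 + 0.54×0.29×0.7 + 0.78×0.29×0.3 = 0.342200
P(ground-station outage | telemetry dropout) = 0.197790/0.342200 ≈ 0.5780

Now condition on the additional information:
Sum P(telemetry dropout|·) weighted by the priors over both values of ground-station outage:
  P(telemetry dropout | ¬attitude-control fault) = 0.07*0.7 + 0.61*0.3
        = 0.049000 + 0.183000 = 0.232000
The terms with ground-station outage present sum to 0.183000, so
  P(ground-station outage | telemetry dropout, ¬attitude-control fault) = 0.183000 / 0.232000 ≈ 0.7888
Ruling out attitude-control fault raises the posterior on ground-station outage — the flip side of explaining away.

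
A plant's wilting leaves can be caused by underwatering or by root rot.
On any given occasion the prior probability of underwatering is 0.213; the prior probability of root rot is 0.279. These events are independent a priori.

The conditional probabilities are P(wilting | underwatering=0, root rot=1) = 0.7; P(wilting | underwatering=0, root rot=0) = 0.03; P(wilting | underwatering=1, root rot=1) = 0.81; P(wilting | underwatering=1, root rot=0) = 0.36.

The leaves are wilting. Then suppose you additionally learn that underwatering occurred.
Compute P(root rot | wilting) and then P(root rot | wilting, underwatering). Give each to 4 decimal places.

P(root rot | wilting) ≈ 0.7362; P(root rot | wilting, underwatering) ≈ 0.4654

Weight on root rot=true, given the evidence: 0.153701 + 0.048136 = 0.201837
The normalizing constant is 0.03*0.787*0.721 + 0.7*0.787*0.279 + 0.36*0.213*0.721 + 0.81*0.213*0.279 = 0.274146
Posterior = 0.201837 / 0.274146 ≈ 0.7362

Now condition on the additional information:
By total probability over both values of root rot:
  P(wilting | underwatering) = 0.36*0.721 + 0.81*0.279
        = 0.259560 + 0.225990 = 0.485550
Configurations with root rot contribute 0.225990, so
  P(root rot | wilting, underwatering) = 0.225990 / 0.485550 ≈ 0.4654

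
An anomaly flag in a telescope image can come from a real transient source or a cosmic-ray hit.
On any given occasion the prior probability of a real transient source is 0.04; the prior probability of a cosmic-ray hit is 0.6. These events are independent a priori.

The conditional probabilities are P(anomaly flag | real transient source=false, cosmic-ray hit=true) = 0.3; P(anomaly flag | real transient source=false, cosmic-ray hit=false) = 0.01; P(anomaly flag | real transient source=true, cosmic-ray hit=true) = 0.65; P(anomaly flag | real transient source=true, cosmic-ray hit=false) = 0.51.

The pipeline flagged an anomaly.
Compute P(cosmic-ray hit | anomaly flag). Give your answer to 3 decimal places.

P(cosmic-ray hit | anomaly flag) ≈ 0.940

By total probability over the 4 (real transient source, cosmic-ray hit) configurations:
  P(anomaly flag) = 0.01·0.96·0.4 + 0.3·0.96·0.6 + 0.51·0.04·0.4 + 0.65·0.04·0.6
        = 0.003840 + 0.172800 + 0.008160 + 0.015600 = 0.200400
Keeping only the cosmic-ray hit-present terms gives 0.188400, so
  P(cosmic-ray hit | anomaly flag) = 0.188400 / 0.200400 ≈ 0.940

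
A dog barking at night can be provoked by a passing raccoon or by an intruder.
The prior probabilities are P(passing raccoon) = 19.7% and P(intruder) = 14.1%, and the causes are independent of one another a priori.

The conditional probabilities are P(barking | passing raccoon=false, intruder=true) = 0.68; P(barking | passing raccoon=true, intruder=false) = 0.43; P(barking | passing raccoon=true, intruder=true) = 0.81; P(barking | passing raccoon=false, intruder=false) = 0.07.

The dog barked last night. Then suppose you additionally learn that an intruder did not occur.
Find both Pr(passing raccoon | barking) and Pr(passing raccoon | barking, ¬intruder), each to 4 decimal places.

P(barking) = 0.07·0.803·0.859 + 0.68·0.803·0.141 + 0.43·0.197·0.859 + 0.81·0.197·0.141 = 0.048284 + 0.076992 + 0.072766 + 0.022499 = 0.220541
Restricting to configurations with passing raccoon present: 0.072766 + 0.022499 = 0.095265.
So P(passing raccoon | barking) = 0.095265/0.220541 ≈ 0.4320.

With the extra evidence:
Enumerate both values of passing raccoon and weight by the priors:
  P(barking | ¬intruder) = 0.07×0.803 + 0.43×0.197
        = 0.056210 + 0.084710 = 0.140920
Keeping only the passing raccoon-present terms gives 0.084710, so
  P(passing raccoon | barking, ¬intruder) = 0.084710 / 0.140920 ≈ 0.6011
With intruder excluded, passing raccoon must carry more of the explanatory weight for the barking.

Pr(passing raccoon | barking) ≈ 0.4320; Pr(passing raccoon | barking, ¬intruder) ≈ 0.6011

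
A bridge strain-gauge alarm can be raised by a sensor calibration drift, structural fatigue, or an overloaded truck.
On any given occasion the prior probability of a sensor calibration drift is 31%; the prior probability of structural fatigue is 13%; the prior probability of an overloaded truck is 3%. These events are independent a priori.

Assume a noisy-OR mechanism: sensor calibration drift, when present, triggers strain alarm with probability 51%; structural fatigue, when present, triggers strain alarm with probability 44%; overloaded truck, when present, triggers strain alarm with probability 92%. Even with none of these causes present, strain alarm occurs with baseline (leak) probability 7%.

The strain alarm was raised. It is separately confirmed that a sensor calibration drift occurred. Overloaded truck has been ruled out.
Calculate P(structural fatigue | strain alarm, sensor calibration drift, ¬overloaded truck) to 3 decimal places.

P(structural fatigue | strain alarm, sensor calibration drift, ¬overloaded truck) ≈ 0.170

Under noisy-OR, P(strain alarm | causes) = 1 − (1−0.07)·∏(1−qᵢ) over the active causes.
P(strain alarm | sensor calibration drift, ¬overloaded truck) = 0.5443*0.87 + 0.744808*0.13 = 0.473541 + 0.096825 = 0.570366
The structural fatigue-present share is 0.744808*0.13 = 0.096825.
P(structural fatigue | strain alarm, sensor calibration drift, ¬overloaded truck) = 0.096825 / 0.570366 ≈ 0.170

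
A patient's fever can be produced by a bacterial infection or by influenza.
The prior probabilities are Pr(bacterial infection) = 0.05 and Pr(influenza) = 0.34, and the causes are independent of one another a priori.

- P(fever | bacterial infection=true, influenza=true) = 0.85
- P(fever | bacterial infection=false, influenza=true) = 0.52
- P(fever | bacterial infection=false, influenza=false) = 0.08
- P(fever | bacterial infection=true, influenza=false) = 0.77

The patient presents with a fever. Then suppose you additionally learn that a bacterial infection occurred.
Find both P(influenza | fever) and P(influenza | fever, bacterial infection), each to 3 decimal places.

P(influenza | fever) ≈ 0.707; P(influenza | fever, bacterial infection) ≈ 0.363

Numerator (weight on configurations with influenza): 0.167960 + 0.014450 = 0.182410
Denominator P(fever): 0.08*0.95*0.66 + 0.52*0.95*0.34 + 0.77*0.05*0.66 + 0.85*0.05*0.34 = 0.257980
P(influenza | fever) = 0.182410/0.257980 ≈ 0.707

Now also conditioning on bacterial infection=true:
Weight on influenza=true, given the evidence: 0.85·0.34 = 0.289000
The normalizing constant is 0.77·0.66 + 0.85·0.34 = 0.797200
Posterior = 0.289000 / 0.797200 ≈ 0.363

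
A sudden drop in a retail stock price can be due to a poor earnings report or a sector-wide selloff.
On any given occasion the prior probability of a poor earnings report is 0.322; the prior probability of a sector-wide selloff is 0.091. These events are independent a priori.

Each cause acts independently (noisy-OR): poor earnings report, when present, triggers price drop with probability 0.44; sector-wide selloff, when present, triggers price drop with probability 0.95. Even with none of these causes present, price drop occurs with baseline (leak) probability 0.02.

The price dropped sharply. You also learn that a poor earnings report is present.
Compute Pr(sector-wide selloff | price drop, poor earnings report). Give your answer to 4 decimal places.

Pr(sector-wide selloff | price drop, poor earnings report) ≈ 0.1775

Under noisy-OR, P(price drop | causes) = 1 − (1−0.02)·∏(1−qᵢ) over the active causes.
Numerator (weight on configurations with sector-wide selloff): 0.97256×0.091 = 0.088503
Normalizer over all consistent configurations: 0.4512×0.909 + 0.97256×0.091 = 0.498644
Posterior = 0.088503 / 0.498644 ≈ 0.1775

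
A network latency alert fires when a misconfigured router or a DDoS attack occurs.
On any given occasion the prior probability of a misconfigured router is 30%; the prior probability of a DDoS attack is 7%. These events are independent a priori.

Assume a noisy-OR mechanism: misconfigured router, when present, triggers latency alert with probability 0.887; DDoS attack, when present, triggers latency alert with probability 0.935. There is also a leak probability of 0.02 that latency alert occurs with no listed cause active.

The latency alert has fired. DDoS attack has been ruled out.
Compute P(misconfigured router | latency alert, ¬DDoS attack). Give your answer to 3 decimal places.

P(misconfigured router | latency alert, ¬DDoS attack) ≈ 0.950

Under noisy-OR, P(latency alert | causes) = 1 − (1−0.02)·∏(1−qᵢ) over the active causes.
P(latency alert | ¬DDoS attack) = 0.02·0.7 + 0.88926·0.3 = 0.014000 + 0.266778 = 0.280778
Of this, 0.266778 comes from 0.88926·0.3 (the misconfigured router=true cases).
Hence the posterior is 0.266778/0.280778 ≈ 0.950.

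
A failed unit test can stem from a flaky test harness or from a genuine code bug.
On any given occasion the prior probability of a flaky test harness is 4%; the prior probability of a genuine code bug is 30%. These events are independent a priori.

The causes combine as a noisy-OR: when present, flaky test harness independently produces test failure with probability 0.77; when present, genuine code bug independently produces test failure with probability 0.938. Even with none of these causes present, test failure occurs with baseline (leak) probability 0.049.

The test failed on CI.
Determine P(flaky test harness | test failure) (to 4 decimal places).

P(flaky test harness | test failure) ≈ 0.0998

Under noisy-OR, P(test failure | causes) = 1 − (1−0.049)·∏(1−qᵢ) over the active causes.
Numerator (weight on configurations with flaky test harness): 0.021876 + 0.011837 = 0.033713
The normalizing constant is 0.049*0.96*0.7 + 0.941038*0.96*0.3 + 0.78127*0.04*0.7 + 0.986439*0.04*0.3 = 0.337660
P(flaky test harness | test failure) = 0.033713/0.337660 ≈ 0.0998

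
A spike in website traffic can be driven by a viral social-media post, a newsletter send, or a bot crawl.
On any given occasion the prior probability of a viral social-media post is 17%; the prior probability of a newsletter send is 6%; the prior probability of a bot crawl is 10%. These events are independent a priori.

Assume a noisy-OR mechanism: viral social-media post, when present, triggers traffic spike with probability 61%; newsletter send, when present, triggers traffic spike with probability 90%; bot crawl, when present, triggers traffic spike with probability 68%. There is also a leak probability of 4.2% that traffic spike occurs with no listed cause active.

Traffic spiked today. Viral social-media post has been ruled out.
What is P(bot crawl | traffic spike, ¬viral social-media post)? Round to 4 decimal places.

Under noisy-OR, P(traffic spike | causes) = 1 − (1−0.042)·∏(1−qᵢ) over the active causes.
Numerator (weight on configurations with bot crawl): 0.065183 + 0.005816 = 0.070999
Denominator P(traffic spike | ¬viral social-media post): 0.042×0.94×0.9 + 0.69344×0.94×0.1 + 0.9042×0.06×0.9 + 0.969344×0.06×0.1 = 0.155358
Posterior = 0.070999 / 0.155358 ≈ 0.4570

P(bot crawl | traffic spike, ¬viral social-media post) ≈ 0.4570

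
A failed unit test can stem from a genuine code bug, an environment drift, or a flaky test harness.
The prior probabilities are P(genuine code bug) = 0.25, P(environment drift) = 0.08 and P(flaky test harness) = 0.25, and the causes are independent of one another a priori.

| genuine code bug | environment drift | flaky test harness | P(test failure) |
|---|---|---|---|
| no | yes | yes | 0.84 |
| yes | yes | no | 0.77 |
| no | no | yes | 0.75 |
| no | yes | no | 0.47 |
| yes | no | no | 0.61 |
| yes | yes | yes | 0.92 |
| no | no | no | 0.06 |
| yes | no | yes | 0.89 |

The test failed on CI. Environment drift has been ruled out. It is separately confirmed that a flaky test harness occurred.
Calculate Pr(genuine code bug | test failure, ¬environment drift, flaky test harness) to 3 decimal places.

Pr(genuine code bug | test failure, ¬environment drift, flaky test harness) ≈ 0.283

For the numerator, keep only genuine code bug=true terms: 0.89·0.25 = 0.222500
The normalizing constant is 0.75·0.75 + 0.89·0.25 = 0.785000
P(genuine code bug | test failure, ¬environment drift, flaky test harness) = 0.222500/0.785000 ≈ 0.283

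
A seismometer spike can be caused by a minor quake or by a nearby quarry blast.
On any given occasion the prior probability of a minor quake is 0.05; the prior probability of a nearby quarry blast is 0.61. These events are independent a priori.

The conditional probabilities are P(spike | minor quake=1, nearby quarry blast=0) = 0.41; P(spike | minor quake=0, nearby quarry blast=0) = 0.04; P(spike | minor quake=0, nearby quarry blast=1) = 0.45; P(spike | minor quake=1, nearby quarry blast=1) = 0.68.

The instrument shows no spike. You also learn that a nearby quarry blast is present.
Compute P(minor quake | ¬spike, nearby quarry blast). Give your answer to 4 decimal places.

Enumerate both values of minor quake and weight by the priors:
  P(¬spike | nearby quarry blast) = 0.55*0.95 + 0.32*0.05
        = 0.522500 + 0.016000 = 0.538500
Keeping only the minor quake-present terms gives 0.016000, so
  P(minor quake | ¬spike, nearby quarry blast) = 0.016000 / 0.538500 ≈ 0.0297

P(minor quake | ¬spike, nearby quarry blast) ≈ 0.0297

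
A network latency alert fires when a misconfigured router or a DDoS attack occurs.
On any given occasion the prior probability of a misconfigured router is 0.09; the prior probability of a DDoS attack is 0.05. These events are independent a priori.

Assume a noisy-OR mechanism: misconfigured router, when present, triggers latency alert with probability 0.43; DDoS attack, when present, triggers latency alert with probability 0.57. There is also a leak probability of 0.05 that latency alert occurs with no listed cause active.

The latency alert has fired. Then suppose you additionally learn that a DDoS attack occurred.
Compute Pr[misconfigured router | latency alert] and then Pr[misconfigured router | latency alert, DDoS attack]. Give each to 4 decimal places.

Under noisy-OR, P(latency alert | causes) = 1 − (1−0.05)·∏(1−qᵢ) over the active causes.
P(latency alert) = 0.05×0.91×0.95 + 0.5915×0.91×0.05 + 0.4585×0.09×0.95 + 0.767155×0.09×0.05 = 0.043225 + 0.026913 + 0.039202 + 0.003452 = 0.112792
The misconfigured router-present share is 0.039202 + 0.003452 = 0.042654.
Hence the posterior is 0.042654/0.112792 ≈ 0.3782.

With the extra evidence:
P(latency alert | DDoS attack) = 0.5915×0.91 + 0.767155×0.09 = 0.538265 + 0.069044 = 0.607309
Of this, 0.069044 comes from 0.767155×0.09 (the misconfigured router=true cases).
Hence the posterior is 0.069044/0.607309 ≈ 0.1137.
— DDoS attack explains away the evidence for misconfigured router.

Pr[misconfigured router | latency alert] ≈ 0.3782; Pr[misconfigured router | latency alert, DDoS attack] ≈ 0.1137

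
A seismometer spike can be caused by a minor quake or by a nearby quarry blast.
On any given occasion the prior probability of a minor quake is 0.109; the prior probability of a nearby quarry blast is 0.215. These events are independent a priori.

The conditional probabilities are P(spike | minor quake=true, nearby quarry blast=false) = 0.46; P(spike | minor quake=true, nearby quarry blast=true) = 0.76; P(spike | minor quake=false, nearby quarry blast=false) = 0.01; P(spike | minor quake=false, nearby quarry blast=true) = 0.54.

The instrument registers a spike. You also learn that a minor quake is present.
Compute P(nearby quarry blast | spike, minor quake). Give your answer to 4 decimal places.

P(nearby quarry blast | spike, minor quake) ≈ 0.3115

By total probability over both values of nearby quarry blast:
  P(spike | minor quake) = 0.46·0.785 + 0.76·0.215
        = 0.361100 + 0.163400 = 0.524500
Configurations with nearby quarry blast contribute 0.163400, so
  P(nearby quarry blast | spike, minor quake) = 0.163400 / 0.524500 ≈ 0.3115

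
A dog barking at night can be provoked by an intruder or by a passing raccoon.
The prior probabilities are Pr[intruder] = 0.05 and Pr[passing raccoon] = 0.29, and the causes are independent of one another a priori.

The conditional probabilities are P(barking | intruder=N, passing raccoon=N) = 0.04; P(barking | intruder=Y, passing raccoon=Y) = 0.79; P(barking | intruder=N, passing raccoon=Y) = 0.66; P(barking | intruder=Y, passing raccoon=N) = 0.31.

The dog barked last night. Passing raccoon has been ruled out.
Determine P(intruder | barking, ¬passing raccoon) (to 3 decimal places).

Sum P(barking|·) weighted by the priors over both values of intruder:
  P(barking | ¬passing raccoon) = 0.04*0.95 + 0.31*0.05
        = 0.038000 + 0.015500 = 0.053500
Keeping only the intruder-present terms gives 0.015500, so
  P(intruder | barking, ¬passing raccoon) = 0.015500 / 0.053500 ≈ 0.290

P(intruder | barking, ¬passing raccoon) ≈ 0.290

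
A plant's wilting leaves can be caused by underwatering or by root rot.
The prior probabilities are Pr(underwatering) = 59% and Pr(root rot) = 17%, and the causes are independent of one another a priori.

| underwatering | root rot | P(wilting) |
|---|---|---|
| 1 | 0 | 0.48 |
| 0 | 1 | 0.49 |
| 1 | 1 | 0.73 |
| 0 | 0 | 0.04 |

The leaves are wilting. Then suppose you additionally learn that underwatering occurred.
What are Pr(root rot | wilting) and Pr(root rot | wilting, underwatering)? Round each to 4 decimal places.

Pr(root rot | wilting) ≈ 0.3016; Pr(root rot | wilting, underwatering) ≈ 0.2375

P(wilting) = 0.04×0.41×0.83 + 0.49×0.41×0.17 + 0.48×0.59×0.83 + 0.73×0.59×0.17 = 0.013612 + 0.034153 + 0.235056 + 0.073219 = 0.356040
Restricting to configurations with root rot present: 0.034153 + 0.073219 = 0.107372.
P(root rot | wilting) = 0.107372 / 0.356040 ≈ 0.3016

Now condition on the additional information:
Numerator (weight on configurations with root rot): 0.73×0.17 = 0.124100
Denominator P(wilting | underwatering): 0.48×0.83 + 0.73×0.17 = 0.522500
P(root rot | wilting, underwatering) = 0.124100/0.522500 ≈ 0.2375
Conditioning on underwatering lowers the posterior on root rot: the classic explaining-away effect in a common-effect structure.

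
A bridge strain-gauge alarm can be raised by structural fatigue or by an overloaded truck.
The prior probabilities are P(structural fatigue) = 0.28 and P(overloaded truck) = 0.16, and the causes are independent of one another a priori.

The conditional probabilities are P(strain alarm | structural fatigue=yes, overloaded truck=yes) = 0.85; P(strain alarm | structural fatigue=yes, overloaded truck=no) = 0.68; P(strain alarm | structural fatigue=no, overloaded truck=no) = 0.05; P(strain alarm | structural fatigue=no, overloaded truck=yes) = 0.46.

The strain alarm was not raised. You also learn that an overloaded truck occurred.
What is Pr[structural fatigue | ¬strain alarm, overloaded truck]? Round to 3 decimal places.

P(¬strain alarm | overloaded truck) = 0.54×0.72 + 0.15×0.28 = 0.388800 + 0.042000 = 0.430800
The structural fatigue-present share is 0.15×0.28 = 0.042000.
P(structural fatigue | ¬strain alarm, overloaded truck) = 0.042000 / 0.430800 ≈ 0.097

Pr[structural fatigue | ¬strain alarm, overloaded truck] ≈ 0.097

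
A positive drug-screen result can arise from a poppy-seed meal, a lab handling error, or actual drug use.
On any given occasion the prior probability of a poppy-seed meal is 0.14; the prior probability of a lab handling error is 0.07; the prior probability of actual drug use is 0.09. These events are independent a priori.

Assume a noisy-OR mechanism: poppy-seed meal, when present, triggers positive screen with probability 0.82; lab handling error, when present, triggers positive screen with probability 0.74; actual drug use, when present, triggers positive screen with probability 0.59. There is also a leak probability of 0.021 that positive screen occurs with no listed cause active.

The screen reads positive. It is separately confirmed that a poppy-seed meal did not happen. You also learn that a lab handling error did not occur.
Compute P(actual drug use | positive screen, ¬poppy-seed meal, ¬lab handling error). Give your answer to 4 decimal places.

Under noisy-OR, P(positive screen | causes) = 1 − (1−0.021)·∏(1−qᵢ) over the active causes.
P(positive screen | ¬poppy-seed meal, ¬lab handling error) = 0.021*0.91 + 0.59861*0.09 = 0.019110 + 0.053875 = 0.072985
Of this, 0.053875 comes from 0.59861*0.09 (the actual drug use=true cases).
P(actual drug use | positive screen, ¬poppy-seed meal, ¬lab handling error) = 0.053875 / 0.072985 ≈ 0.7382

P(actual drug use | positive screen, ¬poppy-seed meal, ¬lab handling error) ≈ 0.7382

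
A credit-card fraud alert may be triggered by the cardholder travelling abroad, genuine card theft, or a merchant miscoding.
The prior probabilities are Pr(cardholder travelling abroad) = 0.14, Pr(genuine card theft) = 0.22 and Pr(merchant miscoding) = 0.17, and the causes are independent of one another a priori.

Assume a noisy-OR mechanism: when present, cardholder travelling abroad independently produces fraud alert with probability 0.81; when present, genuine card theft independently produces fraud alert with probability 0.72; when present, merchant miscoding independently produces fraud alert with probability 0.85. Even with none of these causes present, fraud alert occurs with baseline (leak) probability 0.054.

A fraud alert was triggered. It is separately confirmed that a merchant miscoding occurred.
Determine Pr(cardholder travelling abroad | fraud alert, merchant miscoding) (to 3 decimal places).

Under noisy-OR, P(fraud alert | causes) = 1 − (1−0.054)·∏(1−qᵢ) over the active causes.
Enumerate the 4 (cardholder travelling abroad, genuine card theft) configurations and weight by the priors:
  P(fraud alert | merchant miscoding) = 0.8581·0.86·0.78 + 0.960268·0.86·0.22 + 0.973039·0.14·0.78 + 0.992451·0.14·0.22
        = 0.575613 + 0.181683 + 0.106256 + 0.030567 = 0.894119
The terms with cardholder travelling abroad present sum to 0.136823, so
  P(cardholder travelling abroad | fraud alert, merchant miscoding) = 0.136823 / 0.894119 ≈ 0.153

Pr(cardholder travelling abroad | fraud alert, merchant miscoding) ≈ 0.153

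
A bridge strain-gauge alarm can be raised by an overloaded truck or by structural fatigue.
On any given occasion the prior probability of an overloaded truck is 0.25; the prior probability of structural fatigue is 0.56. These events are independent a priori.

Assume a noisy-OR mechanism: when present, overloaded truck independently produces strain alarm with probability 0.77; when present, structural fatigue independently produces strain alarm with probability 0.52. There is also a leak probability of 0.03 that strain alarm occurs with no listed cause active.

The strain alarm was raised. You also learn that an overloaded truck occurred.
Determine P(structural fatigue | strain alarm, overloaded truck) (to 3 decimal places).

P(structural fatigue | strain alarm, overloaded truck) ≈ 0.594

Under noisy-OR, P(strain alarm | causes) = 1 − (1−0.03)·∏(1−qᵢ) over the active causes.
For the numerator, keep only structural fatigue=true terms: 0.892912*0.56 = 0.500031
Normalizer over all consistent configurations: 0.7769*0.44 + 0.892912*0.56 = 0.841867
Posterior = 0.500031 / 0.841867 ≈ 0.594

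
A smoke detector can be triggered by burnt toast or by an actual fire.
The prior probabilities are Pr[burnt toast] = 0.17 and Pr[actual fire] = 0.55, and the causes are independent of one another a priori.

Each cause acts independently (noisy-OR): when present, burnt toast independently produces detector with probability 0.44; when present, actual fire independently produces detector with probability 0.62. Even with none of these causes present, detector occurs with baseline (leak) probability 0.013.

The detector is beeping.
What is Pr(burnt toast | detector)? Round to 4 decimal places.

Pr(burnt toast | detector) ≈ 0.2714

Under noisy-OR, P(detector | causes) = 1 − (1−0.013)·∏(1−qᵢ) over the active causes.
P(detector) = 0.013*0.83*0.45 + 0.62494*0.83*0.55 + 0.44728*0.17*0.45 + 0.789966*0.17*0.55 = 0.004855 + 0.285285 + 0.034217 + 0.073862 = 0.398219
The burnt toast-present share is 0.034217 + 0.073862 = 0.108079.
So P(burnt toast | detector) = 0.108079/0.398219 ≈ 0.2714.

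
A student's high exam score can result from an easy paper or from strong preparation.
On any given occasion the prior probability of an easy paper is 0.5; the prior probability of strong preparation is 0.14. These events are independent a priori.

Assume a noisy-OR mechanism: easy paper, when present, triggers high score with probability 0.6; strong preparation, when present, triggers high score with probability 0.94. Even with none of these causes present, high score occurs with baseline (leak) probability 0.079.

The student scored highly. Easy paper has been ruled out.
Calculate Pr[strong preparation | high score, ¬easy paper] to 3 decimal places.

Pr[strong preparation | high score, ¬easy paper] ≈ 0.661

Under noisy-OR, P(high score | causes) = 1 − (1−0.079)·∏(1−qᵢ) over the active causes.
Weight on strong preparation=true, given the evidence: 0.94474*0.14 = 0.132264
Denominator P(high score | ¬easy paper): 0.079*0.86 + 0.94474*0.14 = 0.200204
P(strong preparation | high score, ¬easy paper) = 0.132264/0.200204 ≈ 0.661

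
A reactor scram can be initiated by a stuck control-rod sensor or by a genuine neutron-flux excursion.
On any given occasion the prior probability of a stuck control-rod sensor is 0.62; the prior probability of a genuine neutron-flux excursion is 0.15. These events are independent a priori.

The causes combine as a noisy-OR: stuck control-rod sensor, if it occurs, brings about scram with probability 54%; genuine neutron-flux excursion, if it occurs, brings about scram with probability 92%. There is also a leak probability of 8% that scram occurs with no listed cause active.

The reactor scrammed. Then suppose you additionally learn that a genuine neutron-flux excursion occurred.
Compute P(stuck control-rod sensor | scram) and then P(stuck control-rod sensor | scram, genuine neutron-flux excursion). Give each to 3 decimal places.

P(stuck control-rod sensor | scram) ≈ 0.834; P(stuck control-rod sensor | scram, genuine neutron-flux excursion) ≈ 0.630

Under noisy-OR, P(scram | causes) = 1 − (1−0.08)·∏(1−qᵢ) over the active causes.
Numerator (weight on configurations with stuck control-rod sensor): 0.303974 + 0.089851 = 0.393825
The normalizing constant is 0.08·0.38·0.85 + 0.9264·0.38·0.15 + 0.5768·0.62·0.85 + 0.966144·0.62·0.15 = 0.472470
P(stuck control-rod sensor | scram) = 0.393825/0.472470 ≈ 0.834

Now also conditioning on genuine neutron-flux excursion=true:
P(scram | genuine neutron-flux excursion) = 0.9264*0.38 + 0.966144*0.62 = 0.352032 + 0.599009 = 0.951041
The stuck control-rod sensor-present share is 0.966144*0.62 = 0.599009.
P(stuck control-rod sensor | scram, genuine neutron-flux excursion) = 0.599009 / 0.951041 ≈ 0.630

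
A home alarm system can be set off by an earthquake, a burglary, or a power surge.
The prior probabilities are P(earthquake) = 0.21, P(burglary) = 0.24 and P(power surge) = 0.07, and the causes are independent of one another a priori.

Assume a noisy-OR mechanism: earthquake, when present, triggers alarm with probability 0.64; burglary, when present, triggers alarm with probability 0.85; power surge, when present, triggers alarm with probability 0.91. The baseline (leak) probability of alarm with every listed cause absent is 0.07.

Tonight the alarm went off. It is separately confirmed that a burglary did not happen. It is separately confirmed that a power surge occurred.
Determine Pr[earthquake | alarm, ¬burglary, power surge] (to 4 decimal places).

Pr[earthquake | alarm, ¬burglary, power surge] ≈ 0.2196

Under noisy-OR, P(alarm | causes) = 1 − (1−0.07)·∏(1−qᵢ) over the active causes.
Enumerate both values of earthquake and weight by the priors:
  P(alarm | ¬burglary, power surge) = 0.9163·0.79 + 0.969868·0.21
        = 0.723877 + 0.203672 = 0.927549
The terms with earthquake present sum to 0.203672, so
  P(earthquake | alarm, ¬burglary, power surge) = 0.203672 / 0.927549 ≈ 0.2196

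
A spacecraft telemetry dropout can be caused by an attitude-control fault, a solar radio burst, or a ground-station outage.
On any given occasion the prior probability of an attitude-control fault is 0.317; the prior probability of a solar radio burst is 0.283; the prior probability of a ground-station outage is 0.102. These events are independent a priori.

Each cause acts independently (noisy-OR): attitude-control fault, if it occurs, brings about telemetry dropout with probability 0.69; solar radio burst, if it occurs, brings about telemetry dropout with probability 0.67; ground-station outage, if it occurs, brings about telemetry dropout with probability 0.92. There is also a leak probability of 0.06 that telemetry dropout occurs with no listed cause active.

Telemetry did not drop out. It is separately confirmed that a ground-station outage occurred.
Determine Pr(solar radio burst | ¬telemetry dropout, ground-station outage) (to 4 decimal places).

Under noisy-OR, P(telemetry dropout | causes) = 1 − (1−0.06)·∏(1−qᵢ) over the active causes.
Enumerate the 4 (attitude-control fault, solar radio burst) configurations and weight by the priors:
  P(¬telemetry dropout | ground-station outage) = 0.0752*0.683*0.717 + 0.024816*0.683*0.283 + 0.023312*0.317*0.717 + 0.007693*0.317*0.283
        = 0.036826 + 0.004797 + 0.005299 + 0.000690 = 0.047612
Keeping only the solar radio burst-present terms gives 0.005487, so
  P(solar radio burst | ¬telemetry dropout, ground-station outage) = 0.005487 / 0.047612 ≈ 0.1152

Pr(solar radio burst | ¬telemetry dropout, ground-station outage) ≈ 0.1152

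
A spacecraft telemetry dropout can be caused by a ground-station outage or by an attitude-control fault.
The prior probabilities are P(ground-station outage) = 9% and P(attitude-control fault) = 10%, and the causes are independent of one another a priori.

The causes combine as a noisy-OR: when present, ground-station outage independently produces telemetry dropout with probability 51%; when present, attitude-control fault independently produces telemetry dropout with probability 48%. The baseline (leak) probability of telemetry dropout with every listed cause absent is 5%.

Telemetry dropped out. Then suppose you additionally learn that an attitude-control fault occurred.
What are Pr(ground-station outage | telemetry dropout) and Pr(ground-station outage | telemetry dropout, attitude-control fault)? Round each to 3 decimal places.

Pr(ground-station outage | telemetry dropout) ≈ 0.366; Pr(ground-station outage | telemetry dropout, attitude-control fault) ≈ 0.129

Under noisy-OR, P(telemetry dropout | causes) = 1 − (1−0.05)·∏(1−qᵢ) over the active causes.
By total probability over the 4 (ground-station outage, attitude-control fault) configurations:
  P(telemetry dropout) = 0.05*0.91*0.9 + 0.506*0.91*0.1 + 0.5345*0.09*0.9 + 0.75794*0.09*0.1
        = 0.040950 + 0.046046 + 0.043294 + 0.006821 = 0.137111
Keeping only the ground-station outage-present terms gives 0.050115, so
  P(ground-station outage | telemetry dropout) = 0.050115 / 0.137111 ≈ 0.366

Now condition on the additional information:
Enumerate both values of ground-station outage and weight by the priors:
  P(telemetry dropout | attitude-control fault) = 0.506·0.91 + 0.75794·0.09
        = 0.460460 + 0.068215 = 0.528675
The terms with ground-station outage present sum to 0.068215, so
  P(ground-station outage | telemetry dropout, attitude-control fault) = 0.068215 / 0.528675 ≈ 0.129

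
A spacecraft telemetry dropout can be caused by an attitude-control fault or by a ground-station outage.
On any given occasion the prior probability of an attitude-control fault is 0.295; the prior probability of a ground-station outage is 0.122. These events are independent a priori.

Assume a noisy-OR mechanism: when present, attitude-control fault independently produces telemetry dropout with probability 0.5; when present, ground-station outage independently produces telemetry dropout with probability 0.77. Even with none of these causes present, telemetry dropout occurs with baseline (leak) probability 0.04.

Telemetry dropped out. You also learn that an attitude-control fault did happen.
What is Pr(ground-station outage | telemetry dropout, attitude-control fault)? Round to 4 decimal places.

Under noisy-OR, P(telemetry dropout | causes) = 1 − (1−0.04)·∏(1−qᵢ) over the active causes.
P(telemetry dropout | attitude-control fault) = 0.52·0.878 + 0.8896·0.122 = 0.456560 + 0.108531 = 0.565091
Restricting to configurations with ground-station outage present: 0.8896·0.122 = 0.108531.
P(ground-station outage | telemetry dropout, attitude-control fault) = 0.108531 / 0.565091 ≈ 0.1921

Pr(ground-station outage | telemetry dropout, attitude-control fault) ≈ 0.1921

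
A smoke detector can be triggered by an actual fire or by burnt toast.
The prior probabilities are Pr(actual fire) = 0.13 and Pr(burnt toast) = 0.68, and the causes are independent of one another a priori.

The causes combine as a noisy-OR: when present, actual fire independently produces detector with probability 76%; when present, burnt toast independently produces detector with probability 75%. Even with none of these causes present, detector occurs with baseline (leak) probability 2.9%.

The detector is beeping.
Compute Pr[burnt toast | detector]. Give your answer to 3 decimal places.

Pr[burnt toast | detector] ≈ 0.930

Under noisy-OR, P(detector | causes) = 1 − (1−0.029)·∏(1−qᵢ) over the active causes.
Enumerate the 4 (actual fire, burnt toast) configurations and weight by the priors:
  P(detector) = 0.029×0.87×0.32 + 0.75725×0.87×0.68 + 0.76696×0.13×0.32 + 0.94174×0.13×0.68
        = 0.008074 + 0.447989 + 0.031906 + 0.083250 = 0.571219
Configurations with burnt toast contribute 0.531239, so
  P(burnt toast | detector) = 0.531239 / 0.571219 ≈ 0.930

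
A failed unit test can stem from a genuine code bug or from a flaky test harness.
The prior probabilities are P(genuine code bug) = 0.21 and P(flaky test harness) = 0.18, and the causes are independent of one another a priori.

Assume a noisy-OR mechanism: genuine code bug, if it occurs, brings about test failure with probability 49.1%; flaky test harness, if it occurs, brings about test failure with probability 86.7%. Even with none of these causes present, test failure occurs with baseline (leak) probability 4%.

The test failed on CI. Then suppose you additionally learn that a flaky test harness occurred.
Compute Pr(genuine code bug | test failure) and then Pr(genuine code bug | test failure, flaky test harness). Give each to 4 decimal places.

Pr(genuine code bug | test failure) ≈ 0.4514; Pr(genuine code bug | test failure, flaky test harness) ≈ 0.2217

Under noisy-OR, P(test failure | causes) = 1 − (1−0.04)·∏(1−qᵢ) over the active causes.
For the numerator, keep only genuine code bug=true terms: 0.088056 + 0.035343 = 0.123399
Denominator P(test failure): 0.04×0.79×0.82 + 0.87232×0.79×0.18 + 0.51136×0.21×0.82 + 0.935011×0.21×0.18 = 0.273355
P(genuine code bug | test failure) = 0.123399/0.273355 ≈ 0.4514

Now also conditioning on flaky test harness=true:
P(test failure | flaky test harness) = 0.87232×0.79 + 0.935011×0.21 = 0.689133 + 0.196352 = 0.885485
Of this, 0.196352 comes from 0.935011×0.21 (the genuine code bug=true cases).
P(genuine code bug | test failure, flaky test harness) = 0.196352 / 0.885485 ≈ 0.2217
Conditioning on flaky test harness lowers the posterior on genuine code bug: the classic explaining-away effect in a common-effect structure.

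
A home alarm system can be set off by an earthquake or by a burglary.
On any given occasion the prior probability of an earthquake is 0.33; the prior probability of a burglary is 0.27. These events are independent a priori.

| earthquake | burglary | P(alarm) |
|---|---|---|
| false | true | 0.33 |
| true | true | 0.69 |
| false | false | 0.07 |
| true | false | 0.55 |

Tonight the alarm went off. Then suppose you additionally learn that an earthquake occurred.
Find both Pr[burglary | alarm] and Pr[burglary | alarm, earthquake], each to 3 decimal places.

P(alarm) = 0.07*0.67*0.73 + 0.33*0.67*0.27 + 0.55*0.33*0.73 + 0.69*0.33*0.27 = 0.034237 + 0.059697 + 0.132495 + 0.061479 = 0.287908
Restricting to configurations with burglary present: 0.059697 + 0.061479 = 0.121176.
Hence the posterior is 0.121176/0.287908 ≈ 0.421.

With the extra evidence:
Enumerate both values of burglary and weight by the priors:
  P(alarm | earthquake) = 0.55·0.73 + 0.69·0.27
        = 0.401500 + 0.186300 = 0.587800
The terms with burglary present sum to 0.186300, so
  P(burglary | alarm, earthquake) = 0.186300 / 0.587800 ≈ 0.317

Pr[burglary | alarm] ≈ 0.421; Pr[burglary | alarm, earthquake] ≈ 0.317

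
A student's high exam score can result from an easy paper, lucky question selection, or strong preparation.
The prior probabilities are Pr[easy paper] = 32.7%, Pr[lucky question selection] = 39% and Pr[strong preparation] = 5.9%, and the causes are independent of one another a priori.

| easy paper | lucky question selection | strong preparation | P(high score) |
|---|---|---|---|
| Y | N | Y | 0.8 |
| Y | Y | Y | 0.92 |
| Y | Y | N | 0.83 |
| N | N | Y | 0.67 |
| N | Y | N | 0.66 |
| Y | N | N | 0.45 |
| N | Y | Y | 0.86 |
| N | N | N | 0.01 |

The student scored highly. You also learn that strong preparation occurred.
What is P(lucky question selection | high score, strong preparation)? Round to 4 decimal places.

By total probability over the 4 (easy paper, lucky question selection) configurations:
  P(high score | strong preparation) = 0.67*0.673*0.61 + 0.86*0.673*0.39 + 0.8*0.327*0.61 + 0.92*0.327*0.39
        = 0.275055 + 0.225724 + 0.159576 + 0.117328 = 0.777683
Configurations with lucky question selection contribute 0.343052, so
  P(lucky question selection | high score, strong preparation) = 0.343052 / 0.777683 ≈ 0.4411

P(lucky question selection | high score, strong preparation) ≈ 0.4411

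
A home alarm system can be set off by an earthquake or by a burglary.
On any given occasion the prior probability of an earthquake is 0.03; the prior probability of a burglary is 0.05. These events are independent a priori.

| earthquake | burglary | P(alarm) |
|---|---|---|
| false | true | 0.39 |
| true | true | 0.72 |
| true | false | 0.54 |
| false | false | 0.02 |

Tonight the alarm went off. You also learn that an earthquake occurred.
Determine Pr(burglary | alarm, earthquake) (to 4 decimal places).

Pr(burglary | alarm, earthquake) ≈ 0.0656

By total probability over both values of burglary:
  P(alarm | earthquake) = 0.54*0.95 + 0.72*0.05
        = 0.513000 + 0.036000 = 0.549000
Configurations with burglary contribute 0.036000, so
  P(burglary | alarm, earthquake) = 0.036000 / 0.549000 ≈ 0.0656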